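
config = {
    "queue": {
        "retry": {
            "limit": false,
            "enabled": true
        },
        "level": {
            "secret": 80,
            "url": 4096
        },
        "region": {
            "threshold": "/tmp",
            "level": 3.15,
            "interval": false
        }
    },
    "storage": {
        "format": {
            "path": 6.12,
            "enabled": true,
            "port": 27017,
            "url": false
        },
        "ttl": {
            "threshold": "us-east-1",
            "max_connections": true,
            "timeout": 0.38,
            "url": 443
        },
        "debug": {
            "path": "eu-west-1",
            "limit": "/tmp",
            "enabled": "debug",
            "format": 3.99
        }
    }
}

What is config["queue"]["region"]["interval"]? False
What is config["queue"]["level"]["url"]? 4096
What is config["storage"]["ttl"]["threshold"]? "us-east-1"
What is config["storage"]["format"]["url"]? False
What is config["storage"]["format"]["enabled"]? True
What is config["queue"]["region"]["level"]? 3.15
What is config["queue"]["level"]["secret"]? 80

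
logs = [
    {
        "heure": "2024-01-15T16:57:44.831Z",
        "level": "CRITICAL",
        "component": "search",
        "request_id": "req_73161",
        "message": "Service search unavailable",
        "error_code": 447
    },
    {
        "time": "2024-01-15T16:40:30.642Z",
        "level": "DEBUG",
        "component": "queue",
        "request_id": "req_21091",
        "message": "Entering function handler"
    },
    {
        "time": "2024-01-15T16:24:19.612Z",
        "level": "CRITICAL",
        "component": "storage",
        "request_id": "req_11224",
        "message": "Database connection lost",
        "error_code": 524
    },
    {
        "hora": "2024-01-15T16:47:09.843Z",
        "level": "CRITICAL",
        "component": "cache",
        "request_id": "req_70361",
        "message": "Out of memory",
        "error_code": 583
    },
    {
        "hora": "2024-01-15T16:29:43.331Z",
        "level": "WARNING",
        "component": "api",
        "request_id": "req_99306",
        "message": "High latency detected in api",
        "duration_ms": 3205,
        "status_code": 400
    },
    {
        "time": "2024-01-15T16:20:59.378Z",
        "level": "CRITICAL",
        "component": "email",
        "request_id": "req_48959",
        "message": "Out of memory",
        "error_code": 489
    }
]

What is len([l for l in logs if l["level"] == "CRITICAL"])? 4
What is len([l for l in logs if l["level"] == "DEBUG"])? 1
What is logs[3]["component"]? "cache"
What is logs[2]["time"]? "2024-01-15T16:24:19.612Z"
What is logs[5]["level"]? "CRITICAL"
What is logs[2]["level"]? "CRITICAL"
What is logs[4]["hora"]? "2024-01-15T16:29:43.331Z"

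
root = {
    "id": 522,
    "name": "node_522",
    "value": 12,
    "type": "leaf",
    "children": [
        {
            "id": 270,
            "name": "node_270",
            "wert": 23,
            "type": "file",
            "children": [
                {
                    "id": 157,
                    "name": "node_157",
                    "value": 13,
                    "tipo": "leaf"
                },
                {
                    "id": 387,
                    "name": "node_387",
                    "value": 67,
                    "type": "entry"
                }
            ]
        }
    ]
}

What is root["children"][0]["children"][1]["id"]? 387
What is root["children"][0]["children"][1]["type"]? "entry"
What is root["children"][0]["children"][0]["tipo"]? "leaf"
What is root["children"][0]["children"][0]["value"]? 13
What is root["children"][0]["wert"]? 23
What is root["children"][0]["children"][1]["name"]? "node_387"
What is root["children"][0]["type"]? "file"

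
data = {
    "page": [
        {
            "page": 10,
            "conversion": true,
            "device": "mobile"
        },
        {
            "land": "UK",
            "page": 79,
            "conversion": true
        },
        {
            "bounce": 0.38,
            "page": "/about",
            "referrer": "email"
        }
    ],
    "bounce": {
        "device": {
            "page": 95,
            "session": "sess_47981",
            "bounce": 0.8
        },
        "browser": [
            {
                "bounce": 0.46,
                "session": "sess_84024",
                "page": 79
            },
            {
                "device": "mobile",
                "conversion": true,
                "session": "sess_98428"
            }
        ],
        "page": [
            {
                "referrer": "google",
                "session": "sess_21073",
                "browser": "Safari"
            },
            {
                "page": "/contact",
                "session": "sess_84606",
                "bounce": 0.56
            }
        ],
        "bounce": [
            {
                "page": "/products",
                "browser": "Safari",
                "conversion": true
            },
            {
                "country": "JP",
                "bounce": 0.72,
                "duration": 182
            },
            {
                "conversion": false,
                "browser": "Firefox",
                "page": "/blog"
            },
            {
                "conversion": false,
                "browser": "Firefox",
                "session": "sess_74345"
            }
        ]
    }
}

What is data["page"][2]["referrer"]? "email"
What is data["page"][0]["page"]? 10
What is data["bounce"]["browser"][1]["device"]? "mobile"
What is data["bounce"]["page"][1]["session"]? "sess_84606"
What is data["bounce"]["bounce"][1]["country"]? "JP"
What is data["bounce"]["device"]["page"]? 95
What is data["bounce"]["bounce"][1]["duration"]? 182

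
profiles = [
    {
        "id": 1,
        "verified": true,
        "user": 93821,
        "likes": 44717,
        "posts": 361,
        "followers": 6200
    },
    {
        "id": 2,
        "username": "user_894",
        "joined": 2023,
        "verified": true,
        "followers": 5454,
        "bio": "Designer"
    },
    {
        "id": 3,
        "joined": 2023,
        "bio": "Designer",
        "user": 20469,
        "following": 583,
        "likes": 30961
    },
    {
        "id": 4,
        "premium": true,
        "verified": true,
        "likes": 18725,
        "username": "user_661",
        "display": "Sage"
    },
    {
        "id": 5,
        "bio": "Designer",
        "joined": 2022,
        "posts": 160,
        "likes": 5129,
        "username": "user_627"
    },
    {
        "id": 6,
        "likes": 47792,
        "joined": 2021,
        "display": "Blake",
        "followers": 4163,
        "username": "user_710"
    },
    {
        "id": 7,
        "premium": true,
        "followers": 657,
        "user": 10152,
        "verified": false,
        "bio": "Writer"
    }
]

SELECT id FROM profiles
[1, 2, 3, 4, 5, 6, 7]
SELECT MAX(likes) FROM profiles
47792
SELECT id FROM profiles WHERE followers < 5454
[6, 7]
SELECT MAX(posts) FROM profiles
361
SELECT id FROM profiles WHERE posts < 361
[5]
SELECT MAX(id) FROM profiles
7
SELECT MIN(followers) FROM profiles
657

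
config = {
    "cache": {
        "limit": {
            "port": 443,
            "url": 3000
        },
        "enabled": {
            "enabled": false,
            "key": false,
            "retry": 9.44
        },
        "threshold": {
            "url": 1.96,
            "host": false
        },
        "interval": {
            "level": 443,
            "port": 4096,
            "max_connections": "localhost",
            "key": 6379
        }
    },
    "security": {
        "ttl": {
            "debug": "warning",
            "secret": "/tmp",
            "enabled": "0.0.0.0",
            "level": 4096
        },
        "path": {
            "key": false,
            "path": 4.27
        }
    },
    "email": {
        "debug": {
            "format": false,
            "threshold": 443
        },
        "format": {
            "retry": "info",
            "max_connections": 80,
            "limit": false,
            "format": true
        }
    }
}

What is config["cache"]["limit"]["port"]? 443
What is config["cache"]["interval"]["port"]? 4096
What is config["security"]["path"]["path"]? 4.27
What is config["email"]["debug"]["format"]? False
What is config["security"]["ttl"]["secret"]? "/tmp"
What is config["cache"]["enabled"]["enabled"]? False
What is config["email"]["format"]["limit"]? False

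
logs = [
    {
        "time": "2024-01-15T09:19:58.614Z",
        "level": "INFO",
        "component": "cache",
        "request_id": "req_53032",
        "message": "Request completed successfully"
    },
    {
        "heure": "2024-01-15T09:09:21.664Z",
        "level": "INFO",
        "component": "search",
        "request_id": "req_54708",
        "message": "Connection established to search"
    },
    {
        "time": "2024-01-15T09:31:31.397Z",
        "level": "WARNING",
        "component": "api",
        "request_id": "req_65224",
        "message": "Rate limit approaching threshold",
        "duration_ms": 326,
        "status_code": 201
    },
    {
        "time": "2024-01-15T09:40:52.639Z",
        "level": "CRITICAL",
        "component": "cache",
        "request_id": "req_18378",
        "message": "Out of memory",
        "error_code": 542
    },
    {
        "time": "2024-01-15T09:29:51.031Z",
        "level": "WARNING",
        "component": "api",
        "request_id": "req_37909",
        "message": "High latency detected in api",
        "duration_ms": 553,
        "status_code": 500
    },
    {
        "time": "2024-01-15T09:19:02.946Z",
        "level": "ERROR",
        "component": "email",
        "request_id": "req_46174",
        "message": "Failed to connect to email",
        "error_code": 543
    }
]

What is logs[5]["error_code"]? 543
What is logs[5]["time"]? "2024-01-15T09:19:02.946Z"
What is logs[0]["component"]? "cache"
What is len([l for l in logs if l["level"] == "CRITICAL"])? 1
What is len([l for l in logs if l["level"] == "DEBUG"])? 0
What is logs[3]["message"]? "Out of memory"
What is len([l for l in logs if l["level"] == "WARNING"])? 2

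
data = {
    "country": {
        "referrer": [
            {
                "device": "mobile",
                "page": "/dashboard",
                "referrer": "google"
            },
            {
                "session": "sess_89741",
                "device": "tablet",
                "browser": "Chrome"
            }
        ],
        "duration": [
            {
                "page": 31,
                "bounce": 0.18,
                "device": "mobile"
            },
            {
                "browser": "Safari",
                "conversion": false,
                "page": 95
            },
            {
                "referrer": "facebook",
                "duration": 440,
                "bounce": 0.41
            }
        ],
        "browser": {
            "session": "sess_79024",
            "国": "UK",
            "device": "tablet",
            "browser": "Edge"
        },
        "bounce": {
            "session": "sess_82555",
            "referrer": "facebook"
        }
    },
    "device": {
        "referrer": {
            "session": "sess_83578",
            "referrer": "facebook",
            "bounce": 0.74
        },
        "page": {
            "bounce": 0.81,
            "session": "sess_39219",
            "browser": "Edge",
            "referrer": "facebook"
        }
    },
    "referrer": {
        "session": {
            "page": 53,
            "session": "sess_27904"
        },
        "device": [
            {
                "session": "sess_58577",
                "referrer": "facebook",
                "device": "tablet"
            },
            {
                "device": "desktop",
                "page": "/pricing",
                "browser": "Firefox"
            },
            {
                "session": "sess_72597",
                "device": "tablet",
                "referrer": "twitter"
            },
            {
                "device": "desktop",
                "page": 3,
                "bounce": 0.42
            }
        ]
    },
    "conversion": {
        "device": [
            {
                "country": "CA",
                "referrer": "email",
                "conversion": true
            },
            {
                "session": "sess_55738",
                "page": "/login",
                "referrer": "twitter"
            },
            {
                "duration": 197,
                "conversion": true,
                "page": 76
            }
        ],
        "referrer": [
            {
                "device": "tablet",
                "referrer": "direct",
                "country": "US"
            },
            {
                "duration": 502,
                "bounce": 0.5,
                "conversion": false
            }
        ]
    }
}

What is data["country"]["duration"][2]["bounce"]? 0.41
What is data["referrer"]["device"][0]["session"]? "sess_58577"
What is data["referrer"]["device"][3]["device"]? "desktop"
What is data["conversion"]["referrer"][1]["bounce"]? 0.5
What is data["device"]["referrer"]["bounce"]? 0.74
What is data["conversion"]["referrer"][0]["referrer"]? "direct"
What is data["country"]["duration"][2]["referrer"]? "facebook"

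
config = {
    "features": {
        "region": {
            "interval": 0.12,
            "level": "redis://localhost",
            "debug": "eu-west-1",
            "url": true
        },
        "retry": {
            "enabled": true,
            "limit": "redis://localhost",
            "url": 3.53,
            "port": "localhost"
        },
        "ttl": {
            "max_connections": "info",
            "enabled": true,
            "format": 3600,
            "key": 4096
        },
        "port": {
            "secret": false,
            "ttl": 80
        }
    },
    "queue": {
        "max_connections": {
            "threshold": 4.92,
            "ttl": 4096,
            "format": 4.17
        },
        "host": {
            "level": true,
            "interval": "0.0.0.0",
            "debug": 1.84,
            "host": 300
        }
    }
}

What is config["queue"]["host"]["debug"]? 1.84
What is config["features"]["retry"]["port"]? "localhost"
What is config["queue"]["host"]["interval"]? "0.0.0.0"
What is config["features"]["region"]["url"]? True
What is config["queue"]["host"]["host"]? 300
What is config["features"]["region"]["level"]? "redis://localhost"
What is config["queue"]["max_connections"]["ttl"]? 4096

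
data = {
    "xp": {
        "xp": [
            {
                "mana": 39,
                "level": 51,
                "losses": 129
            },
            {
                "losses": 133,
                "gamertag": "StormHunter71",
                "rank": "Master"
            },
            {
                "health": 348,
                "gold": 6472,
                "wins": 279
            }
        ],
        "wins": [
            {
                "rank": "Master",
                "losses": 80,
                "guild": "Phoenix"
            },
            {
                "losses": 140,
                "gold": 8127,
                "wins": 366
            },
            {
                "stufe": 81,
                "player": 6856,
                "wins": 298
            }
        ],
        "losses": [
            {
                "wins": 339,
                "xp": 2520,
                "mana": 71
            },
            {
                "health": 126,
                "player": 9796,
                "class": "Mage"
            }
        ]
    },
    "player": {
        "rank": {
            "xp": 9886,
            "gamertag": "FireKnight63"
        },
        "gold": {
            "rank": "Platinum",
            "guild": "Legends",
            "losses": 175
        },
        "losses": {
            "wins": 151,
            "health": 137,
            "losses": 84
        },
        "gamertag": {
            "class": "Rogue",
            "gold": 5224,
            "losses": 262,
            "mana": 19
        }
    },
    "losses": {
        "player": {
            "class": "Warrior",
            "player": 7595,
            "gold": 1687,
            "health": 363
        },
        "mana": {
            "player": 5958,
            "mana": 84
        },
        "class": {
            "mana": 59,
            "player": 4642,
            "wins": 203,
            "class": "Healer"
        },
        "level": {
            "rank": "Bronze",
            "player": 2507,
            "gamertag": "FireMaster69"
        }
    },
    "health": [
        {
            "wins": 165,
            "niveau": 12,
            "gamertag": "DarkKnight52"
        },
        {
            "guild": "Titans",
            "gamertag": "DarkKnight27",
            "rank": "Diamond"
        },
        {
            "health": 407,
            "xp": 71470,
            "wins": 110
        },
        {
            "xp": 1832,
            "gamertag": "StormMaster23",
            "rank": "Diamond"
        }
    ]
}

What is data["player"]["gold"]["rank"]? "Platinum"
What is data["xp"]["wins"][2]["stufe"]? 81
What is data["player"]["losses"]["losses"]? 84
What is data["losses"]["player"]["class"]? "Warrior"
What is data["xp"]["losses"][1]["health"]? 126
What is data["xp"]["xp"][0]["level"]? 51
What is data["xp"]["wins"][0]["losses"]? 80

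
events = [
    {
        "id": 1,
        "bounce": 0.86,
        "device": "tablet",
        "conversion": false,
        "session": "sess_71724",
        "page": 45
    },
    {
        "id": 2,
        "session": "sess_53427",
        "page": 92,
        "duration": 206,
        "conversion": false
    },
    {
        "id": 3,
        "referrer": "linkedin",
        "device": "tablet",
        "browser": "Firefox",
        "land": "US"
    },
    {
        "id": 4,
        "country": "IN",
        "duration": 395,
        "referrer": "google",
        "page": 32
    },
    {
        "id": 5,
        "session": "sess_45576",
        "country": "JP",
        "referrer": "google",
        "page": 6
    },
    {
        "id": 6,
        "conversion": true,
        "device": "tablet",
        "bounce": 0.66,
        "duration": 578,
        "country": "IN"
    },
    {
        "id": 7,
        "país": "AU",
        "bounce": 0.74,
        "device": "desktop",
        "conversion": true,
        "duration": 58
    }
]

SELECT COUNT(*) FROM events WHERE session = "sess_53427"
1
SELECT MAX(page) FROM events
92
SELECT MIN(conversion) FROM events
False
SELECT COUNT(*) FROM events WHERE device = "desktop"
1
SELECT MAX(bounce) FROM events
0.86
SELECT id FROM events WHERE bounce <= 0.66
[6]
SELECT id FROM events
[1, 2, 3, 4, 5, 6, 7]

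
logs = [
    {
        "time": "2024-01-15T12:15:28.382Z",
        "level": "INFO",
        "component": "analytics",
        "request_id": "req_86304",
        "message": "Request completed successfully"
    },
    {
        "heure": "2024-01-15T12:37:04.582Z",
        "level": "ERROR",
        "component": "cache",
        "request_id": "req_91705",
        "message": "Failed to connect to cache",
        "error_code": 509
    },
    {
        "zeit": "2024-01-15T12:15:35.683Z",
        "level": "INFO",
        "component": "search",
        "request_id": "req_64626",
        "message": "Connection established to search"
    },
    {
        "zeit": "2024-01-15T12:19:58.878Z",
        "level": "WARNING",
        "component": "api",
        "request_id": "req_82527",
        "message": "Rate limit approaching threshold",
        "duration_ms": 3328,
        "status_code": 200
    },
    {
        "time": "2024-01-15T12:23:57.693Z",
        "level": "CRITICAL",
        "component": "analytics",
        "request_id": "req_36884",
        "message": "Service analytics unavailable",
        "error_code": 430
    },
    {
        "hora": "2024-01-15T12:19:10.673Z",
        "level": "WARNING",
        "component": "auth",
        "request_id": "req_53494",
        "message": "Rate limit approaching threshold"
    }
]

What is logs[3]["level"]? "WARNING"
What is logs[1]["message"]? "Failed to connect to cache"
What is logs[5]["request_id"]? "req_53494"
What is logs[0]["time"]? "2024-01-15T12:15:28.382Z"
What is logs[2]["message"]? "Connection established to search"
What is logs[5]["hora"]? "2024-01-15T12:19:10.673Z"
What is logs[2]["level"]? "INFO"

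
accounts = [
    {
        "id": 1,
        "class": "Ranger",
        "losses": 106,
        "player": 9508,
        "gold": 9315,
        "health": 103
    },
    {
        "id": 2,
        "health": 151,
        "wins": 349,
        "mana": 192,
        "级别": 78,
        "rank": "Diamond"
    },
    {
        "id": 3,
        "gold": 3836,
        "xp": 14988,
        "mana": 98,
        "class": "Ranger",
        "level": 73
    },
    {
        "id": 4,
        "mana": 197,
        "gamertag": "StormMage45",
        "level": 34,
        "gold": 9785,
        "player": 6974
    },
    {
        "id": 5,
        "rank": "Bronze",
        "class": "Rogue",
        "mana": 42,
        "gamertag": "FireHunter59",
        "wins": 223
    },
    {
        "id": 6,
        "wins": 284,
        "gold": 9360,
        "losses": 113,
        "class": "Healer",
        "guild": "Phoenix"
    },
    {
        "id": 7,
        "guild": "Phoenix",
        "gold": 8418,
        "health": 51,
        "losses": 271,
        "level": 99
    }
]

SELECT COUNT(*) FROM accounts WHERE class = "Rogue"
1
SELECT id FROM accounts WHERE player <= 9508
[1, 4]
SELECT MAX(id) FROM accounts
7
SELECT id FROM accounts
[1, 2, 3, 4, 5, 6, 7]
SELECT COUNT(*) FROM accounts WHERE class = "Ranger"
2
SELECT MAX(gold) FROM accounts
9785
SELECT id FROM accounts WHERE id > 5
[6, 7]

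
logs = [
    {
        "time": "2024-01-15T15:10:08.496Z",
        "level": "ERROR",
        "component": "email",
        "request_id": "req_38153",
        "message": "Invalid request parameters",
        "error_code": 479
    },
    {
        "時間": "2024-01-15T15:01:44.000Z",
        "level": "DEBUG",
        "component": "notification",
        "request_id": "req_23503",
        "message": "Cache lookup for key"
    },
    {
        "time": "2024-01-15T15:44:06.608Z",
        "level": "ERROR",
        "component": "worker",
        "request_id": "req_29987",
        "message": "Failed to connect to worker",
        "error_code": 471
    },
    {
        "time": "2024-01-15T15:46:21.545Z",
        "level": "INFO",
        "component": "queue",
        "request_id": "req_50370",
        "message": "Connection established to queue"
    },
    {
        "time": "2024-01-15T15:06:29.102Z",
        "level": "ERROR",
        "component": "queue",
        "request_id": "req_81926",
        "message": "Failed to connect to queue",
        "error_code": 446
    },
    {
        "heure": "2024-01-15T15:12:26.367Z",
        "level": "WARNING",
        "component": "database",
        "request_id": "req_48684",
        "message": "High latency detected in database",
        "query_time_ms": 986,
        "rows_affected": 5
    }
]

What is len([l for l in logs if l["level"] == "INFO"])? 1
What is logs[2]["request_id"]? "req_29987"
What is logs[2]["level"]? "ERROR"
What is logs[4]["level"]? "ERROR"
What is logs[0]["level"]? "ERROR"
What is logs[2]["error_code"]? 471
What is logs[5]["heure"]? "2024-01-15T15:12:26.367Z"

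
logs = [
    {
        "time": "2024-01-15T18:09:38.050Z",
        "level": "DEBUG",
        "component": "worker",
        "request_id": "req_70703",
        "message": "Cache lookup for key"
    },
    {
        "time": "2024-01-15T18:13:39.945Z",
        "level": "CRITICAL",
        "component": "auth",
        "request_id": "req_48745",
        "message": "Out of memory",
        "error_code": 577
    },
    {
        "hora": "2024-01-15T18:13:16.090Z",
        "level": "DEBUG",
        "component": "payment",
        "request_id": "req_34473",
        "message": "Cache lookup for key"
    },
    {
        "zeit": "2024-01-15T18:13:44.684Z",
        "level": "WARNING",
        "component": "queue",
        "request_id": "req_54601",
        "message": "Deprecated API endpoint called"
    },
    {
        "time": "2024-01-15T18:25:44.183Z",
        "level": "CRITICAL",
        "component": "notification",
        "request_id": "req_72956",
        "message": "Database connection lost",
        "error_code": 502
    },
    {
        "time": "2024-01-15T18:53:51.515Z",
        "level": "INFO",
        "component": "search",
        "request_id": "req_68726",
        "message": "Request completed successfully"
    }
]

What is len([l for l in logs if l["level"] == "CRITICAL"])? 2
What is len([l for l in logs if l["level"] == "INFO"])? 1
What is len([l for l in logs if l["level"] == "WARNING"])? 1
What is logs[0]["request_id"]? "req_70703"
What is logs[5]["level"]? "INFO"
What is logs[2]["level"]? "DEBUG"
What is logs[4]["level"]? "CRITICAL"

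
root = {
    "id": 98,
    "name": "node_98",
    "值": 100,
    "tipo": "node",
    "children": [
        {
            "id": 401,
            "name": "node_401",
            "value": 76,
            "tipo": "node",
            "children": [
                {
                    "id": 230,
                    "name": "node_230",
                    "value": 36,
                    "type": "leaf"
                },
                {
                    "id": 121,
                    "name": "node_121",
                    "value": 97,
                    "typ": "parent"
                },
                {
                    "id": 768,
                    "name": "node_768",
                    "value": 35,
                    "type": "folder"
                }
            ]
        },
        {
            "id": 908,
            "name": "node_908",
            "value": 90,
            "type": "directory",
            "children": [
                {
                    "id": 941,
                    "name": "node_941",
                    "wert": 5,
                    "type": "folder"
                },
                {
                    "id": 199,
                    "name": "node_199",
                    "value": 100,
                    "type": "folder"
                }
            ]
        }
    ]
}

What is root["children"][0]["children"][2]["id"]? 768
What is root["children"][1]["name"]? "node_908"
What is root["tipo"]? "node"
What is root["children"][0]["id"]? 401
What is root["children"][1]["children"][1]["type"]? "folder"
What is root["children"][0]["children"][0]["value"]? 36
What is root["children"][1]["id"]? 908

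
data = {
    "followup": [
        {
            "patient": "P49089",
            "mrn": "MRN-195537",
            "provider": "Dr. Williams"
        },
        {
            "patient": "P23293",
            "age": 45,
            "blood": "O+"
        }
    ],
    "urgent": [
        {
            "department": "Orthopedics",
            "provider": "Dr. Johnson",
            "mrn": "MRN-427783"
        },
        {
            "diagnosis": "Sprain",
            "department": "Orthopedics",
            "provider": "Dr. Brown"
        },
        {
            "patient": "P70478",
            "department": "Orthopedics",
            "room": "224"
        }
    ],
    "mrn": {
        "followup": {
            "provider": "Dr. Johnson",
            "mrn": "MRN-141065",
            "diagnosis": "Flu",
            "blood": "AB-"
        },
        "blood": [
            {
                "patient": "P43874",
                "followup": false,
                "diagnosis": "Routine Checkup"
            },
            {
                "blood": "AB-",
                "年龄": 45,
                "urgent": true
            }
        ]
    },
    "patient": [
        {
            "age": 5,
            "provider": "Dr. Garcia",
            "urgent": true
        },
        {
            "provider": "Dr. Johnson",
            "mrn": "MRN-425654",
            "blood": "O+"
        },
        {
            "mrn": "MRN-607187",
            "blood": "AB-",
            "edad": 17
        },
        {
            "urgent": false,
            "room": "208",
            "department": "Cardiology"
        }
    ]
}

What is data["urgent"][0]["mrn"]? "MRN-427783"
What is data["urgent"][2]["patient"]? "P70478"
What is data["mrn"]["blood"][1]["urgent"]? True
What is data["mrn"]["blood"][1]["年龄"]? 45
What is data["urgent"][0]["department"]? "Orthopedics"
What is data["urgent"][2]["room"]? "224"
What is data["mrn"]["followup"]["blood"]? "AB-"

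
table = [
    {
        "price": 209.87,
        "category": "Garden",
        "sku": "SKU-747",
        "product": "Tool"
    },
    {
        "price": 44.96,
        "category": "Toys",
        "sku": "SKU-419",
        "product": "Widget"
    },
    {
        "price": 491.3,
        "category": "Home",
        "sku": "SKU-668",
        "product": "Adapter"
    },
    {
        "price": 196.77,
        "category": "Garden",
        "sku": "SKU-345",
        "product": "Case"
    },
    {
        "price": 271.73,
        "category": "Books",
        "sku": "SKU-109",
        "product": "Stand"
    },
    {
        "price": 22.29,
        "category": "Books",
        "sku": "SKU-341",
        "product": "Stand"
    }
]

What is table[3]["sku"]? "SKU-345"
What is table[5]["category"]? "Books"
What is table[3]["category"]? "Garden"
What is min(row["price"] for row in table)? 22.29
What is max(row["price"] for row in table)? 491.3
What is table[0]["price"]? 209.87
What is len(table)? 6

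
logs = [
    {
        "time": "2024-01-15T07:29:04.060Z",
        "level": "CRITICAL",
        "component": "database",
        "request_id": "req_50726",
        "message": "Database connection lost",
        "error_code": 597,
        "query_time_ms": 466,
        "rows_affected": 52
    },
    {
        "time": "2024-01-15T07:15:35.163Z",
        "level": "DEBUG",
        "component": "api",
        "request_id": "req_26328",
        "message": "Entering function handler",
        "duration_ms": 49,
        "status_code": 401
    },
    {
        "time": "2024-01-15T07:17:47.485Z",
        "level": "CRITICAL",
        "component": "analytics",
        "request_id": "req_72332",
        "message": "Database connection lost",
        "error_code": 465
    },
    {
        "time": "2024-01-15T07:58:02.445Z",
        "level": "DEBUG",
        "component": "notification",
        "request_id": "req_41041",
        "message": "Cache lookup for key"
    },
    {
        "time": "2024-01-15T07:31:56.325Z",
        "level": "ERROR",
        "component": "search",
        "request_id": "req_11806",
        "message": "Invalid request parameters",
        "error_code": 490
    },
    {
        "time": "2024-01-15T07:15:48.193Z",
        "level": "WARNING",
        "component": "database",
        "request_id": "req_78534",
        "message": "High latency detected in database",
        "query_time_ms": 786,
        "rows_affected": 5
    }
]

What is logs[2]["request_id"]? "req_72332"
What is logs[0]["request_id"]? "req_50726"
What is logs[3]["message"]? "Cache lookup for key"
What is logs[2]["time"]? "2024-01-15T07:17:47.485Z"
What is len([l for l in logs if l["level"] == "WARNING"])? 1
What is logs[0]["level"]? "CRITICAL"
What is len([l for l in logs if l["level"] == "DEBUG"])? 2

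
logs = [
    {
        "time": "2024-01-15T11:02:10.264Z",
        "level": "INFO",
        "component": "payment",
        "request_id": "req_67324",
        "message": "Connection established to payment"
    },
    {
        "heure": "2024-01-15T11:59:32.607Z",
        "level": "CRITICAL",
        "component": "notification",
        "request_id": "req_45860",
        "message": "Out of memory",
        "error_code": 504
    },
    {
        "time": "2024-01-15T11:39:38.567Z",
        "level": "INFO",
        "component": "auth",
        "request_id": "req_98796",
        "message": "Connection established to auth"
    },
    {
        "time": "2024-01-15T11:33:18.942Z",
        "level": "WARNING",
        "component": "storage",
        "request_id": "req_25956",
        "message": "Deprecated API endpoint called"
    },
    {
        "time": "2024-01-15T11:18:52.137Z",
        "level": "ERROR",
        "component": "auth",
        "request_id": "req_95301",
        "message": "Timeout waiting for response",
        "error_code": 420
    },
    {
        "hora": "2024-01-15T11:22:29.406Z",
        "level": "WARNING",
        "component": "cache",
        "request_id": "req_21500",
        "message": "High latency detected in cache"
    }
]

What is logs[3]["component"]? "storage"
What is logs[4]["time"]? "2024-01-15T11:18:52.137Z"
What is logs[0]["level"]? "INFO"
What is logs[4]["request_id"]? "req_95301"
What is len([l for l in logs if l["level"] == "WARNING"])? 2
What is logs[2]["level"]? "INFO"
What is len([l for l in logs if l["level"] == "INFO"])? 2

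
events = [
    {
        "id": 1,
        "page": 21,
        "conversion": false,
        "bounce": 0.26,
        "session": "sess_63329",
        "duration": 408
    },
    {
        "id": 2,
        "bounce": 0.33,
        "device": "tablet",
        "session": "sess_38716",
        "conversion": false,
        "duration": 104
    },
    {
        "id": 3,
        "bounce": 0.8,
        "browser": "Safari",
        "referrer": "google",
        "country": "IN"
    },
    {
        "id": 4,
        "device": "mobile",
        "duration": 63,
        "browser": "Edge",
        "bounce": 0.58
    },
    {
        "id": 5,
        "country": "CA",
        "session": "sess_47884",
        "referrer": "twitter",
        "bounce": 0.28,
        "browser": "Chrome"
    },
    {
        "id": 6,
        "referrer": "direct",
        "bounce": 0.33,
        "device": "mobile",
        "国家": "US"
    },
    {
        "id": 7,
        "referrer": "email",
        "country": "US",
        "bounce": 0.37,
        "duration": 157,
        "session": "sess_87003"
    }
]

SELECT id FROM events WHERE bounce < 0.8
[1, 2, 4, 5, 6, 7]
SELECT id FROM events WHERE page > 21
[]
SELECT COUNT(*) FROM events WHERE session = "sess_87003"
1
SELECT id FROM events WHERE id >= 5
[5, 6, 7]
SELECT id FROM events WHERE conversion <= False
[1, 2]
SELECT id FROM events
[1, 2, 3, 4, 5, 6, 7]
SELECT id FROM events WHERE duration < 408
[2, 4, 7]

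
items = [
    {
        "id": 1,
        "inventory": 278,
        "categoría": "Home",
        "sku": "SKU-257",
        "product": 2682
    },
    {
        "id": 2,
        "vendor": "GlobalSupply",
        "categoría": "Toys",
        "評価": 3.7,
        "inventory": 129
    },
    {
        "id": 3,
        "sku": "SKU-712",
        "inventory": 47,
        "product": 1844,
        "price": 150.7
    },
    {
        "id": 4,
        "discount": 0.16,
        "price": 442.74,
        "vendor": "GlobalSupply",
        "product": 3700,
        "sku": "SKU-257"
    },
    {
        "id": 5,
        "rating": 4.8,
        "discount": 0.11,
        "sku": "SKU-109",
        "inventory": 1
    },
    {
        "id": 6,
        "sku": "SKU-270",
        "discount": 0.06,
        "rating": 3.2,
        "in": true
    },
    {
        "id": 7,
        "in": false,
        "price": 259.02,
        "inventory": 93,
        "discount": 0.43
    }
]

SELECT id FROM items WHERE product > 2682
[4]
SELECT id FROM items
[1, 2, 3, 4, 5, 6, 7]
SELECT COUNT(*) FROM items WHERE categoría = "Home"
1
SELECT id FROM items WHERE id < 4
[1, 2, 3]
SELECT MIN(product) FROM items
1844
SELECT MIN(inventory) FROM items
1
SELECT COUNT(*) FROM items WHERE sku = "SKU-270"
1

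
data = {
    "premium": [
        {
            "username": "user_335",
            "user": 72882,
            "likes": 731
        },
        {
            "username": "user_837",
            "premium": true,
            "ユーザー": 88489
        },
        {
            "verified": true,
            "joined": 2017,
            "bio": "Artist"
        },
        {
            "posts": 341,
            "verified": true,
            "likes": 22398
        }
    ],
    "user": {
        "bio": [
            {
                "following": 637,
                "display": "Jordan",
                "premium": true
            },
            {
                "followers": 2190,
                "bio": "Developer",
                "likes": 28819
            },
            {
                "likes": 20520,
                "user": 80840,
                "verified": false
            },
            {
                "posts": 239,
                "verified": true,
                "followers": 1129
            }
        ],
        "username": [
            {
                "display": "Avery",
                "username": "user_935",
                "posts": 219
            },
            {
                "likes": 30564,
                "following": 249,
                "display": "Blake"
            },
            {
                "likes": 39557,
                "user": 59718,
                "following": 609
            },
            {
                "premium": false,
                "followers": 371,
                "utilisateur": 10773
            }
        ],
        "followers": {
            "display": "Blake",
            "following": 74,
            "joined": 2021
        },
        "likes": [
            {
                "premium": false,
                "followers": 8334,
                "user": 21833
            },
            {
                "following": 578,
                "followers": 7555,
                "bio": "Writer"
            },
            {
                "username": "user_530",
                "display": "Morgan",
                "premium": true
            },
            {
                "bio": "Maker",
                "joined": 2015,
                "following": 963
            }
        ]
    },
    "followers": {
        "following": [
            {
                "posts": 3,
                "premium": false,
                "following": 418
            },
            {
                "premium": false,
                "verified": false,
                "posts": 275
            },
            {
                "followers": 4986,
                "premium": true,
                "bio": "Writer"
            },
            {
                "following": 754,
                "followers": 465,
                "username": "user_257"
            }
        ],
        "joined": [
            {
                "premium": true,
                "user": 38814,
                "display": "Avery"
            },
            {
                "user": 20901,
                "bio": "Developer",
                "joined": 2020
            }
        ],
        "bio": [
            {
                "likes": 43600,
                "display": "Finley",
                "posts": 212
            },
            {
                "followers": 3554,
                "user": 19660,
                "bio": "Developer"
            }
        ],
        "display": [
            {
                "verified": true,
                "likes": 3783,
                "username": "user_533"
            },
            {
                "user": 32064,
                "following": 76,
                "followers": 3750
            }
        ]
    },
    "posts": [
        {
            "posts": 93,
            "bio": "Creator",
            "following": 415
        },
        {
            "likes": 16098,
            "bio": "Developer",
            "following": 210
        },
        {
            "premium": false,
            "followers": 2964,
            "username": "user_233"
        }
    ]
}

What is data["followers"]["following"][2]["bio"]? "Writer"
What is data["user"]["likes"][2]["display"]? "Morgan"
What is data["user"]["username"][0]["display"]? "Avery"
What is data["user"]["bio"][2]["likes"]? 20520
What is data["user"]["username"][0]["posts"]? 219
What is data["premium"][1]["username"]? "user_837"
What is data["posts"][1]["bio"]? "Developer"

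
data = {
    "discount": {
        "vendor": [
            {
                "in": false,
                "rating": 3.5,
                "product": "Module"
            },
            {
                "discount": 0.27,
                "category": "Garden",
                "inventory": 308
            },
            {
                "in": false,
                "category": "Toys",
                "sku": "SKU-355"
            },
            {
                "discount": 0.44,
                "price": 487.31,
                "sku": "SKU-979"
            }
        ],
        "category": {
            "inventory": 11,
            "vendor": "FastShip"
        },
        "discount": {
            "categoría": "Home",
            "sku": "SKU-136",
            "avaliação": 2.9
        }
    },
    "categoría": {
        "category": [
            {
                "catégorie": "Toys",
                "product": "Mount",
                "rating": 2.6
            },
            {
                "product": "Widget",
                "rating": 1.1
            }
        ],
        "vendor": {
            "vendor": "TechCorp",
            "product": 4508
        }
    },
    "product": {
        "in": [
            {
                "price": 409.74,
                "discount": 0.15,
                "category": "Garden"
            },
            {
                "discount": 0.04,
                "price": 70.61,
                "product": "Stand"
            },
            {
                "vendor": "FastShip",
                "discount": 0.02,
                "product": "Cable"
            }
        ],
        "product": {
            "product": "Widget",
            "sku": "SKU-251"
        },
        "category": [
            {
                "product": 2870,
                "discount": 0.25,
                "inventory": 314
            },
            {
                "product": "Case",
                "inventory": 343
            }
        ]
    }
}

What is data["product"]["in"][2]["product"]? "Cable"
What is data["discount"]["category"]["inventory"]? 11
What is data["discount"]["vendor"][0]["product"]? "Module"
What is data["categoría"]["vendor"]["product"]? 4508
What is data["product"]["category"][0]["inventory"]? 314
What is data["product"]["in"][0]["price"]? 409.74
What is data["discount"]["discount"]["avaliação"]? 2.9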